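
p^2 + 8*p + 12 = (p + 2)*(p + 6)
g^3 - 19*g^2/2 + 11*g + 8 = (g - 8)*(g - 2)*(g + 1/2)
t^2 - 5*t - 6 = (t - 6)*(t + 1)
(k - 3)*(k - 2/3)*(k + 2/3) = k^3 - 3*k^2 - 4*k/9 + 4/3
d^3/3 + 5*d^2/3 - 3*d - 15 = (d/3 + 1)*(d - 3)*(d + 5)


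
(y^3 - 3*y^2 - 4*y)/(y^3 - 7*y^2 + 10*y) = (y^2 - 3*y - 4)/(y^2 - 7*y + 10)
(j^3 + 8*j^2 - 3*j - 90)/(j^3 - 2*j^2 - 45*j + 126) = (j^2 + 11*j + 30)/(j^2 + j - 42)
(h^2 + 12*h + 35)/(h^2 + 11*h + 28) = (h + 5)/(h + 4)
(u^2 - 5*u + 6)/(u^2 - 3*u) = (u - 2)/u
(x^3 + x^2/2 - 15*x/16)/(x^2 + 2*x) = (x^2 + x/2 - 15/16)/(x + 2)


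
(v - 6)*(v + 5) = v^2 - v - 30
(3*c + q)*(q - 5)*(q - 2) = 3*c*q^2 - 21*c*q + 30*c + q^3 - 7*q^2 + 10*q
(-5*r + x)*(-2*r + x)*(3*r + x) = 30*r^3 - 11*r^2*x - 4*r*x^2 + x^3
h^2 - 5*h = h*(h - 5)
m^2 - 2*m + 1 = (m - 1)^2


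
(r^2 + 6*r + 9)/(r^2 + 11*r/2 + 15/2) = 2*(r + 3)/(2*r + 5)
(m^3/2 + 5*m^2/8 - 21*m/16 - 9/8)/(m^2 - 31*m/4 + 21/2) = (8*m^3 + 10*m^2 - 21*m - 18)/(4*(4*m^2 - 31*m + 42))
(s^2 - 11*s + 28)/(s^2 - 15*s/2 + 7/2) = 2*(s - 4)/(2*s - 1)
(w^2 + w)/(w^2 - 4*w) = (w + 1)/(w - 4)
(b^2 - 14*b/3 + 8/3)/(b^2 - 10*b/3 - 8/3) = (3*b - 2)/(3*b + 2)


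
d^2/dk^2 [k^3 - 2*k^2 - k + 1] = 6*k - 4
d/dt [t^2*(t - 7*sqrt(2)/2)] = t*(3*t - 7*sqrt(2))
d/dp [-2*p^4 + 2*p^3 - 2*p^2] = 2*p*(-4*p^2 + 3*p - 2)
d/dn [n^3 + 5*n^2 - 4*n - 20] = 3*n^2 + 10*n - 4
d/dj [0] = 0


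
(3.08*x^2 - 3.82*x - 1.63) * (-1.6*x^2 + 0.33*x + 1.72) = -4.928*x^4 + 7.1284*x^3 + 6.645*x^2 - 7.1083*x - 2.8036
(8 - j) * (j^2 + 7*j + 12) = -j^3 + j^2 + 44*j + 96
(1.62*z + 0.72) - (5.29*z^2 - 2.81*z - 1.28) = -5.29*z^2 + 4.43*z + 2.0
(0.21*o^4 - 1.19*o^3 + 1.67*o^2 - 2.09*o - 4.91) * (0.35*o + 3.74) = 0.0735*o^5 + 0.3689*o^4 - 3.8661*o^3 + 5.5143*o^2 - 9.5351*o - 18.3634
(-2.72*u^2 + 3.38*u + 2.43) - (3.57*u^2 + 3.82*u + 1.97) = -6.29*u^2 - 0.44*u + 0.46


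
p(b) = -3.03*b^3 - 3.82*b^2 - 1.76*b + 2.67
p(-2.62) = 35.55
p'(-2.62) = -44.14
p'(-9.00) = -669.29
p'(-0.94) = -2.61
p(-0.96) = 3.52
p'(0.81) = -13.91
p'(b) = -9.09*b^2 - 7.64*b - 1.76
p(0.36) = 1.40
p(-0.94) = 3.47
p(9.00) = -2531.46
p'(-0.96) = -2.80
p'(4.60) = -229.25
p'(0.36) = -5.69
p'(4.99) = -266.23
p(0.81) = -2.87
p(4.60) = -381.19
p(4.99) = -477.71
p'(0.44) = -6.88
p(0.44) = 0.90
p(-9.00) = 1917.96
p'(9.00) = -806.81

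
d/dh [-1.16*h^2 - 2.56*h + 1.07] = -2.32*h - 2.56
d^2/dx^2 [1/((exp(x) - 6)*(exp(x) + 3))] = (4*exp(3*x) - 9*exp(2*x) + 81*exp(x) - 54)*exp(x)/(exp(6*x) - 9*exp(5*x) - 27*exp(4*x) + 297*exp(3*x) + 486*exp(2*x) - 2916*exp(x) - 5832)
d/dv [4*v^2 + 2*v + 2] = 8*v + 2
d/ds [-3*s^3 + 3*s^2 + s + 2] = -9*s^2 + 6*s + 1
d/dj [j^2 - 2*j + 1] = 2*j - 2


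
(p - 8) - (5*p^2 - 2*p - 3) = -5*p^2 + 3*p - 5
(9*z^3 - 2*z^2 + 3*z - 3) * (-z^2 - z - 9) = -9*z^5 - 7*z^4 - 82*z^3 + 18*z^2 - 24*z + 27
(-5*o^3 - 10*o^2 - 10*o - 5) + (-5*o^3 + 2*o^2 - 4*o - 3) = -10*o^3 - 8*o^2 - 14*o - 8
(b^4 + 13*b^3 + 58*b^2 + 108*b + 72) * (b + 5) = b^5 + 18*b^4 + 123*b^3 + 398*b^2 + 612*b + 360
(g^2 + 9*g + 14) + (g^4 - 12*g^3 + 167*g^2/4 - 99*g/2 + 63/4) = g^4 - 12*g^3 + 171*g^2/4 - 81*g/2 + 119/4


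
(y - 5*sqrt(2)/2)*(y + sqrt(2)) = y^2 - 3*sqrt(2)*y/2 - 5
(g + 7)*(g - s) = g^2 - g*s + 7*g - 7*s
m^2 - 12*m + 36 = (m - 6)^2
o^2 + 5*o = o*(o + 5)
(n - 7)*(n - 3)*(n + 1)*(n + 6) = n^4 - 3*n^3 - 43*n^2 + 87*n + 126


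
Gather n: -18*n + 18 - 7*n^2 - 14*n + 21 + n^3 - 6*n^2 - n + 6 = n^3 - 13*n^2 - 33*n + 45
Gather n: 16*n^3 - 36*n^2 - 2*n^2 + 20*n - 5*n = 16*n^3 - 38*n^2 + 15*n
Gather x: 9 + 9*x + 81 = 9*x + 90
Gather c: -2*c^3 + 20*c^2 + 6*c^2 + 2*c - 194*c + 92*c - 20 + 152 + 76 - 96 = -2*c^3 + 26*c^2 - 100*c + 112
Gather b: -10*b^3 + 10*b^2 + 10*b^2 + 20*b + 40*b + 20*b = -10*b^3 + 20*b^2 + 80*b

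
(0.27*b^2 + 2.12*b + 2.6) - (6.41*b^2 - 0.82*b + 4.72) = -6.14*b^2 + 2.94*b - 2.12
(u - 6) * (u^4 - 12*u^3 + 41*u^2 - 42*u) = u^5 - 18*u^4 + 113*u^3 - 288*u^2 + 252*u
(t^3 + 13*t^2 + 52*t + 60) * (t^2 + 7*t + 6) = t^5 + 20*t^4 + 149*t^3 + 502*t^2 + 732*t + 360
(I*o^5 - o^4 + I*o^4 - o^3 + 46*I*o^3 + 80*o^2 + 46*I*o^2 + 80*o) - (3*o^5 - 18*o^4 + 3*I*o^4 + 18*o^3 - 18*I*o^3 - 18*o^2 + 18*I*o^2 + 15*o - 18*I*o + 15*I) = -3*o^5 + I*o^5 + 17*o^4 - 2*I*o^4 - 19*o^3 + 64*I*o^3 + 98*o^2 + 28*I*o^2 + 65*o + 18*I*o - 15*I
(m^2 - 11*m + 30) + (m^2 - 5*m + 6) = 2*m^2 - 16*m + 36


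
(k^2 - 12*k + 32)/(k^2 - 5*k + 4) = (k - 8)/(k - 1)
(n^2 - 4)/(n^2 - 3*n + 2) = (n + 2)/(n - 1)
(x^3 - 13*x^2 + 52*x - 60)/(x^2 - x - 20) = (x^2 - 8*x + 12)/(x + 4)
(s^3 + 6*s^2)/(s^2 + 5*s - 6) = s^2/(s - 1)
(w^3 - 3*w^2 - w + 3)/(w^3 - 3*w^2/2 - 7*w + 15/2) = 2*(w + 1)/(2*w + 5)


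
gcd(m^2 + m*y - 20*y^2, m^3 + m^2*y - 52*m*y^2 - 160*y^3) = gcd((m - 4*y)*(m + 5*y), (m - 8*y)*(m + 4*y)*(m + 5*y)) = m + 5*y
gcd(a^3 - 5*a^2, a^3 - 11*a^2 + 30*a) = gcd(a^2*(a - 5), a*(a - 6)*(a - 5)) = a^2 - 5*a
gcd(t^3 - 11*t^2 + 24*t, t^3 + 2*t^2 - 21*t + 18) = t - 3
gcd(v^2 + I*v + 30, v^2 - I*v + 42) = v + 6*I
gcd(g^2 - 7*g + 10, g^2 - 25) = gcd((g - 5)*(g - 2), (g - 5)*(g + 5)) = g - 5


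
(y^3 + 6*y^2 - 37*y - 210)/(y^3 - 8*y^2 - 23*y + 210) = (y + 7)/(y - 7)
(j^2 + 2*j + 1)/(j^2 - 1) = (j + 1)/(j - 1)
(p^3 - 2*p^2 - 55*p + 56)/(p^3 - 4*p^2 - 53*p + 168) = (p - 1)/(p - 3)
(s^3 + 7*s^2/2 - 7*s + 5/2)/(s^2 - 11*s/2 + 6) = (2*s^3 + 7*s^2 - 14*s + 5)/(2*s^2 - 11*s + 12)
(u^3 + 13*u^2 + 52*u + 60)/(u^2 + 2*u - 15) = (u^2 + 8*u + 12)/(u - 3)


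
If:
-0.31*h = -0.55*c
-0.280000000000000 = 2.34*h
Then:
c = -0.07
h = -0.12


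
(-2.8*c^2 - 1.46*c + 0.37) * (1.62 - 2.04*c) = 5.712*c^3 - 1.5576*c^2 - 3.12*c + 0.5994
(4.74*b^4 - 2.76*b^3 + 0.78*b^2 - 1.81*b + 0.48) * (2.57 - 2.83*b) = -13.4142*b^5 + 19.9926*b^4 - 9.3006*b^3 + 7.1269*b^2 - 6.0101*b + 1.2336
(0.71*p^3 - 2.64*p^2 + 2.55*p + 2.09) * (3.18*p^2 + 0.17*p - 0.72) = 2.2578*p^5 - 8.2745*p^4 + 7.149*p^3 + 8.9805*p^2 - 1.4807*p - 1.5048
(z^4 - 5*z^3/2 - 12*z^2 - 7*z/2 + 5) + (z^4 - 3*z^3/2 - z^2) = 2*z^4 - 4*z^3 - 13*z^2 - 7*z/2 + 5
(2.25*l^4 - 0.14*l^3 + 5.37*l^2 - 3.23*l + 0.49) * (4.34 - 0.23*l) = -0.5175*l^5 + 9.7972*l^4 - 1.8427*l^3 + 24.0487*l^2 - 14.1309*l + 2.1266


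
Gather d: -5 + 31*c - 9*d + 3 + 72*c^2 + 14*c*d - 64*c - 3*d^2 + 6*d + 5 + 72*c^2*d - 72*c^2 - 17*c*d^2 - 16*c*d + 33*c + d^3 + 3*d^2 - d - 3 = -17*c*d^2 + d^3 + d*(72*c^2 - 2*c - 4)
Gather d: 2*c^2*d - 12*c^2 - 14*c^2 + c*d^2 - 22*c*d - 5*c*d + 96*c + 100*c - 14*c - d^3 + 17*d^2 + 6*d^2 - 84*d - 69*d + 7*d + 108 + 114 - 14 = -26*c^2 + 182*c - d^3 + d^2*(c + 23) + d*(2*c^2 - 27*c - 146) + 208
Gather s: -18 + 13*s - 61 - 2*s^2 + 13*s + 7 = -2*s^2 + 26*s - 72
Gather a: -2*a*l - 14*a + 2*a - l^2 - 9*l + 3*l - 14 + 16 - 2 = a*(-2*l - 12) - l^2 - 6*l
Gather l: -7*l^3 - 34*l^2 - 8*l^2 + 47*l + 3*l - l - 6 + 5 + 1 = -7*l^3 - 42*l^2 + 49*l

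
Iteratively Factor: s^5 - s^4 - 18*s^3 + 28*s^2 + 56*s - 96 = (s + 2)*(s^4 - 3*s^3 - 12*s^2 + 52*s - 48) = (s + 2)*(s + 4)*(s^3 - 7*s^2 + 16*s - 12) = (s - 2)*(s + 2)*(s + 4)*(s^2 - 5*s + 6) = (s - 2)^2*(s + 2)*(s + 4)*(s - 3)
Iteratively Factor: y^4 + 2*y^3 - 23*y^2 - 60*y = (y + 4)*(y^3 - 2*y^2 - 15*y) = (y + 3)*(y + 4)*(y^2 - 5*y) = (y - 5)*(y + 3)*(y + 4)*(y)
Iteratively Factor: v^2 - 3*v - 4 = (v - 4)*(v + 1)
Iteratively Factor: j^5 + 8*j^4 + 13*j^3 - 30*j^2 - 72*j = (j - 2)*(j^4 + 10*j^3 + 33*j^2 + 36*j) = (j - 2)*(j + 3)*(j^3 + 7*j^2 + 12*j) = (j - 2)*(j + 3)*(j + 4)*(j^2 + 3*j) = j*(j - 2)*(j + 3)*(j + 4)*(j + 3)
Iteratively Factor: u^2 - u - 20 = (u - 5)*(u + 4)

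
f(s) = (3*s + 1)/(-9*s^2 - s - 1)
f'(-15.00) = 0.00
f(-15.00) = 0.02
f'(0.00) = -2.00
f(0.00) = -1.00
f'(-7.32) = 0.01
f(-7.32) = 0.04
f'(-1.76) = 0.07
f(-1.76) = 0.16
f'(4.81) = 0.02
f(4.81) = -0.07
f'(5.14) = 0.01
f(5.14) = -0.07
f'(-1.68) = 0.07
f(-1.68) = 0.16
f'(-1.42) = 0.09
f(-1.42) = 0.18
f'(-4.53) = 0.01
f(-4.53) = 0.07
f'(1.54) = 0.16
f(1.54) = -0.24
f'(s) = (3*s + 1)*(18*s + 1)/(-9*s^2 - s - 1)^2 + 3/(-9*s^2 - s - 1)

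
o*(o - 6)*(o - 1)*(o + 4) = o^4 - 3*o^3 - 22*o^2 + 24*o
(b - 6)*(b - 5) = b^2 - 11*b + 30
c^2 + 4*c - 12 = (c - 2)*(c + 6)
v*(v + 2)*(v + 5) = v^3 + 7*v^2 + 10*v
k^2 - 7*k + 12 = (k - 4)*(k - 3)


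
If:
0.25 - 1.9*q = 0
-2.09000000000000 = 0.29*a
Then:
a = -7.21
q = 0.13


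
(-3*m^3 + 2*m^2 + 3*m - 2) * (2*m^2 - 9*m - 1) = -6*m^5 + 31*m^4 - 9*m^3 - 33*m^2 + 15*m + 2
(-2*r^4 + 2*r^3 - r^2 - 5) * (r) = -2*r^5 + 2*r^4 - r^3 - 5*r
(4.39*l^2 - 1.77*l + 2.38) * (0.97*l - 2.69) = 4.2583*l^3 - 13.526*l^2 + 7.0699*l - 6.4022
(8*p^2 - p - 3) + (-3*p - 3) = 8*p^2 - 4*p - 6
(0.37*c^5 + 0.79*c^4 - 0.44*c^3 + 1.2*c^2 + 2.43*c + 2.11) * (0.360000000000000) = 0.1332*c^5 + 0.2844*c^4 - 0.1584*c^3 + 0.432*c^2 + 0.8748*c + 0.7596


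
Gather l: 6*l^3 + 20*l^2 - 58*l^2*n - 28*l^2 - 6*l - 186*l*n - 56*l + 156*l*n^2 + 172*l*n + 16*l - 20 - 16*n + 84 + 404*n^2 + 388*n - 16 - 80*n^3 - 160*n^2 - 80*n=6*l^3 + l^2*(-58*n - 8) + l*(156*n^2 - 14*n - 46) - 80*n^3 + 244*n^2 + 292*n + 48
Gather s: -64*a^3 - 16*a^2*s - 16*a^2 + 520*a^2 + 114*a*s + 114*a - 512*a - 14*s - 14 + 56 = -64*a^3 + 504*a^2 - 398*a + s*(-16*a^2 + 114*a - 14) + 42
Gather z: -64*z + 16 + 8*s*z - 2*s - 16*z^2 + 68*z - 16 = -2*s - 16*z^2 + z*(8*s + 4)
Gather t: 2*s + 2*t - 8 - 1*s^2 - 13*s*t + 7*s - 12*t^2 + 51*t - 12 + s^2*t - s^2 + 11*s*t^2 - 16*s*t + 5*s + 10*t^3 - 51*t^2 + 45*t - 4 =-2*s^2 + 14*s + 10*t^3 + t^2*(11*s - 63) + t*(s^2 - 29*s + 98) - 24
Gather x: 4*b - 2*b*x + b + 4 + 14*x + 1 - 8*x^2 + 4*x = 5*b - 8*x^2 + x*(18 - 2*b) + 5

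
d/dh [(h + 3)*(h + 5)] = 2*h + 8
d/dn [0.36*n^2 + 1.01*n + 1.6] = 0.72*n + 1.01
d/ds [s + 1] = 1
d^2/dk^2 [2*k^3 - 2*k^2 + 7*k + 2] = 12*k - 4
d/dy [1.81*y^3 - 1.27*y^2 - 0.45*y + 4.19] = 5.43*y^2 - 2.54*y - 0.45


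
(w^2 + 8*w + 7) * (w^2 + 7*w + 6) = w^4 + 15*w^3 + 69*w^2 + 97*w + 42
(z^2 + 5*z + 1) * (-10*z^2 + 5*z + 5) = -10*z^4 - 45*z^3 + 20*z^2 + 30*z + 5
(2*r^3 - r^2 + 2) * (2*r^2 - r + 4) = 4*r^5 - 4*r^4 + 9*r^3 - 2*r + 8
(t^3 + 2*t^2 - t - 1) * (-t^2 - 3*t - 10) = -t^5 - 5*t^4 - 15*t^3 - 16*t^2 + 13*t + 10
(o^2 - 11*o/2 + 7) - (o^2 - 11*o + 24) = 11*o/2 - 17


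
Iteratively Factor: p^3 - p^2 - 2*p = (p - 2)*(p^2 + p) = p*(p - 2)*(p + 1)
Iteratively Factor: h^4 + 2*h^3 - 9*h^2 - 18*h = (h + 3)*(h^3 - h^2 - 6*h) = (h - 3)*(h + 3)*(h^2 + 2*h) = (h - 3)*(h + 2)*(h + 3)*(h)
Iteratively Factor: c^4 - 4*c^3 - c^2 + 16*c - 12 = (c + 2)*(c^3 - 6*c^2 + 11*c - 6) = (c - 2)*(c + 2)*(c^2 - 4*c + 3) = (c - 3)*(c - 2)*(c + 2)*(c - 1)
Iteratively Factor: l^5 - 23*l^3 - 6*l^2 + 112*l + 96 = (l + 4)*(l^4 - 4*l^3 - 7*l^2 + 22*l + 24) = (l + 2)*(l + 4)*(l^3 - 6*l^2 + 5*l + 12) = (l + 1)*(l + 2)*(l + 4)*(l^2 - 7*l + 12) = (l - 4)*(l + 1)*(l + 2)*(l + 4)*(l - 3)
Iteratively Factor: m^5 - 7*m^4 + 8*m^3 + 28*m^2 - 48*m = (m - 4)*(m^4 - 3*m^3 - 4*m^2 + 12*m) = m*(m - 4)*(m^3 - 3*m^2 - 4*m + 12) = m*(m - 4)*(m - 2)*(m^2 - m - 6) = m*(m - 4)*(m - 2)*(m + 2)*(m - 3)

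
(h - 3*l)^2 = h^2 - 6*h*l + 9*l^2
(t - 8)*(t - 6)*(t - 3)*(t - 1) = t^4 - 18*t^3 + 107*t^2 - 234*t + 144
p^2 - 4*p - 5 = (p - 5)*(p + 1)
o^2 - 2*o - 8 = (o - 4)*(o + 2)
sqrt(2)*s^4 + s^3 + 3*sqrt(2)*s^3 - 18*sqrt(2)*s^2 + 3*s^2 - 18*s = s*(s - 3)*(s + 6)*(sqrt(2)*s + 1)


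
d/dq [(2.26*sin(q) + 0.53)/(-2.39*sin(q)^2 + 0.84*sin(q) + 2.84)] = (5.4014*sin(q)^2 + 2.5334*sin(q) + 5.9732)*cos(q)/(5.7121*sin(q)^4 - 4.0152*sin(q)^3 - 12.8696*sin(q)^2 + 4.7712*sin(q) + 8.0656)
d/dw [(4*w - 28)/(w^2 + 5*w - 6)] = 4*(-w^2 + 14*w + 29)/(w^4 + 10*w^3 + 13*w^2 - 60*w + 36)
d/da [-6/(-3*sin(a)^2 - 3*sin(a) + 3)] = -2*(2*sin(a) + 1)*cos(a)/(sin(a) - cos(a)^2)^2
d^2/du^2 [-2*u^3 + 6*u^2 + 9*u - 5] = 12 - 12*u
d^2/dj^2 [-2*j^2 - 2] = -4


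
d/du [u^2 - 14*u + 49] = 2*u - 14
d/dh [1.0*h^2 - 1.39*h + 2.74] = 2.0*h - 1.39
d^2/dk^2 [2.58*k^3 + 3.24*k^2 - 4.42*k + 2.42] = 15.48*k + 6.48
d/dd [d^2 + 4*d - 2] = 2*d + 4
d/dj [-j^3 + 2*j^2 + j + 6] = -3*j^2 + 4*j + 1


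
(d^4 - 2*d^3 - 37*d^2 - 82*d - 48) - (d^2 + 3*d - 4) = d^4 - 2*d^3 - 38*d^2 - 85*d - 44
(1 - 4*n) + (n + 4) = 5 - 3*n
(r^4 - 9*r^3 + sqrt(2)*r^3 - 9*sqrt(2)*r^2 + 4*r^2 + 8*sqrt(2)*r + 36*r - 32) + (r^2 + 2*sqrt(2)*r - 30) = r^4 - 9*r^3 + sqrt(2)*r^3 - 9*sqrt(2)*r^2 + 5*r^2 + 10*sqrt(2)*r + 36*r - 62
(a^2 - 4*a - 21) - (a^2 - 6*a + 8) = 2*a - 29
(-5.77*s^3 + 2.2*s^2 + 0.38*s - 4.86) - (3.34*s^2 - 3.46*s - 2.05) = -5.77*s^3 - 1.14*s^2 + 3.84*s - 2.81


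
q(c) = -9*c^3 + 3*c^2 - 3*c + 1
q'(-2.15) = -140.71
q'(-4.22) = -509.15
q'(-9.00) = -2244.00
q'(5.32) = -735.24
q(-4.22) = 743.45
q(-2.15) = 110.76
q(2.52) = -131.54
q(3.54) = -371.28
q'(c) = -27*c^2 + 6*c - 3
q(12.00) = -15155.00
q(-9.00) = 6832.00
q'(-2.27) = -155.75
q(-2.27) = 128.54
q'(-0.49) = -12.42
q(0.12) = 0.67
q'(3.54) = -320.11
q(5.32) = -1285.17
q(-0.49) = 4.25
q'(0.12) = -2.67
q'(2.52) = -159.34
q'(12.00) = -3819.00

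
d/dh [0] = 0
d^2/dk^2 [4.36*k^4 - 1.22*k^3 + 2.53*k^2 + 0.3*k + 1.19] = 52.32*k^2 - 7.32*k + 5.06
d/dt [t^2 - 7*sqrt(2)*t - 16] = 2*t - 7*sqrt(2)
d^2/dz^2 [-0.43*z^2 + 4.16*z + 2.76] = -0.860000000000000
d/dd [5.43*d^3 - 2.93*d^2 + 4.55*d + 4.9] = 16.29*d^2 - 5.86*d + 4.55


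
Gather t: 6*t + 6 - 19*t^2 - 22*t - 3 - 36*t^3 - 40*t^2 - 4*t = -36*t^3 - 59*t^2 - 20*t + 3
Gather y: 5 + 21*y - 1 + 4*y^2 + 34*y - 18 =4*y^2 + 55*y - 14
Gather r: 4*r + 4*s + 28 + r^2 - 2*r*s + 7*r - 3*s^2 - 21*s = r^2 + r*(11 - 2*s) - 3*s^2 - 17*s + 28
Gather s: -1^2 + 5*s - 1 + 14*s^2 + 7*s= 14*s^2 + 12*s - 2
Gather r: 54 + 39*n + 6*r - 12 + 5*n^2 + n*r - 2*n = 5*n^2 + 37*n + r*(n + 6) + 42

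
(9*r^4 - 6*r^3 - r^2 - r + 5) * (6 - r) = -9*r^5 + 60*r^4 - 35*r^3 - 5*r^2 - 11*r + 30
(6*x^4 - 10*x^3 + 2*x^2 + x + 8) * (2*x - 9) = 12*x^5 - 74*x^4 + 94*x^3 - 16*x^2 + 7*x - 72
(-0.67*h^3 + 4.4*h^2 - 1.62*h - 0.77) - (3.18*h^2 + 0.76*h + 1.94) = -0.67*h^3 + 1.22*h^2 - 2.38*h - 2.71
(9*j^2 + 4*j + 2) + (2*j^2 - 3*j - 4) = 11*j^2 + j - 2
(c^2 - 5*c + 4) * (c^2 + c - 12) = c^4 - 4*c^3 - 13*c^2 + 64*c - 48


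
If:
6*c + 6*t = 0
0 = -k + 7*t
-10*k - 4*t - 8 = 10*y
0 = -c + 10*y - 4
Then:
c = 12/73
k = -84/73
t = -12/73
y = 152/365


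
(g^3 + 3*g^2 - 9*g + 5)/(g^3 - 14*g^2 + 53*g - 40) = (g^2 + 4*g - 5)/(g^2 - 13*g + 40)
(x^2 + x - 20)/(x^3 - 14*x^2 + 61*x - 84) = (x + 5)/(x^2 - 10*x + 21)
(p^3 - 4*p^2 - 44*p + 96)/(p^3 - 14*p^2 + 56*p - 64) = (p + 6)/(p - 4)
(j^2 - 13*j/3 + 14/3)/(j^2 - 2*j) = (j - 7/3)/j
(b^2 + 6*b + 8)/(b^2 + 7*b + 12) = (b + 2)/(b + 3)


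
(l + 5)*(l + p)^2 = l^3 + 2*l^2*p + 5*l^2 + l*p^2 + 10*l*p + 5*p^2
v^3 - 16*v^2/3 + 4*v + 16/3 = (v - 4)*(v - 2)*(v + 2/3)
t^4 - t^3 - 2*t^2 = t^2*(t - 2)*(t + 1)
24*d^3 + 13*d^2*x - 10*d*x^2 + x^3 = (-8*d + x)*(-3*d + x)*(d + x)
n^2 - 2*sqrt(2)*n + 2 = (n - sqrt(2))^2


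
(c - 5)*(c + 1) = c^2 - 4*c - 5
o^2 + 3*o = o*(o + 3)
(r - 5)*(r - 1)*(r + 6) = r^3 - 31*r + 30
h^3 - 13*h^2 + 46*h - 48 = (h - 8)*(h - 3)*(h - 2)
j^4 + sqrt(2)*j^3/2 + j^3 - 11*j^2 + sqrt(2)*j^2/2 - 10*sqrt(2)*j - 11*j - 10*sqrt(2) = (j + 1)*(j - 5*sqrt(2)/2)*(j + sqrt(2))*(j + 2*sqrt(2))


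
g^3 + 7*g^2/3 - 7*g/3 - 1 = (g - 1)*(g + 1/3)*(g + 3)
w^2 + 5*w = w*(w + 5)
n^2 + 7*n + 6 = (n + 1)*(n + 6)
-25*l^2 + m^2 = (-5*l + m)*(5*l + m)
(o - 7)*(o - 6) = o^2 - 13*o + 42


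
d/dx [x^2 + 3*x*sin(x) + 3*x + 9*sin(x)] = 3*x*cos(x) + 2*x + 3*sin(x) + 9*cos(x) + 3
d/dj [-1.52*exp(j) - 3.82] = -1.52*exp(j)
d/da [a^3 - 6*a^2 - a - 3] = 3*a^2 - 12*a - 1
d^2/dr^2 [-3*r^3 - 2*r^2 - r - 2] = -18*r - 4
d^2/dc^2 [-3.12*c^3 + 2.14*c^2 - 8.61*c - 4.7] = 4.28 - 18.72*c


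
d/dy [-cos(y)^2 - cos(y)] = sin(y) + sin(2*y)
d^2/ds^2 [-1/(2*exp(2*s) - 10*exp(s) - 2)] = ((2*exp(s) - 5)^2*exp(s) + (4*exp(s) - 5)*(-exp(2*s) + 5*exp(s) + 1)/2)*exp(s)/(-exp(2*s) + 5*exp(s) + 1)^3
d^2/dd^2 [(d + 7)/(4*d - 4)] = 4/(d - 1)^3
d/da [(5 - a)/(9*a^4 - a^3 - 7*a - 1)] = (-9*a^4 + a^3 + 7*a - (a - 5)*(-36*a^3 + 3*a^2 + 7) + 1)/(-9*a^4 + a^3 + 7*a + 1)^2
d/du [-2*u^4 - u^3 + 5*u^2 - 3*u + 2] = -8*u^3 - 3*u^2 + 10*u - 3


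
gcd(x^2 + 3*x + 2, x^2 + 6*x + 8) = x + 2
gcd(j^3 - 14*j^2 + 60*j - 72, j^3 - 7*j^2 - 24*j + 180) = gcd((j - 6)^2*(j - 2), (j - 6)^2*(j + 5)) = j^2 - 12*j + 36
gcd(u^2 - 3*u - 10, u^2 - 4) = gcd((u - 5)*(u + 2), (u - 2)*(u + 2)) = u + 2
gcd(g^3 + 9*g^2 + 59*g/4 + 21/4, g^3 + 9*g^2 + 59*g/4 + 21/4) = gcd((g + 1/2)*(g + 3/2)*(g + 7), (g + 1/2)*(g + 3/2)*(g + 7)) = g^3 + 9*g^2 + 59*g/4 + 21/4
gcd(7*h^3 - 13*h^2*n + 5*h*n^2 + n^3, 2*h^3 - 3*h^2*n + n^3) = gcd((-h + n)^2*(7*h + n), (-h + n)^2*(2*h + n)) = h^2 - 2*h*n + n^2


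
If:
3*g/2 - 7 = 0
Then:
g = 14/3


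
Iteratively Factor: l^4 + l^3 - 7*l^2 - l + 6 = (l + 1)*(l^3 - 7*l + 6) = (l + 1)*(l + 3)*(l^2 - 3*l + 2) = (l - 2)*(l + 1)*(l + 3)*(l - 1)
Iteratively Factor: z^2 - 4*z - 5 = (z + 1)*(z - 5)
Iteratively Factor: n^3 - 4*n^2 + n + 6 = (n + 1)*(n^2 - 5*n + 6) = (n - 3)*(n + 1)*(n - 2)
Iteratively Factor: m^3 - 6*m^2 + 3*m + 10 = (m - 5)*(m^2 - m - 2) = (m - 5)*(m + 1)*(m - 2)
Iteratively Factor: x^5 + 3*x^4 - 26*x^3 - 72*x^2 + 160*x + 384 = (x + 2)*(x^4 + x^3 - 28*x^2 - 16*x + 192) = (x + 2)*(x + 4)*(x^3 - 3*x^2 - 16*x + 48) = (x - 3)*(x + 2)*(x + 4)*(x^2 - 16) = (x - 3)*(x + 2)*(x + 4)^2*(x - 4)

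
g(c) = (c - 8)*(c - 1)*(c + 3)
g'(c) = (c - 8)*(c - 1) + (c - 8)*(c + 3) + (c - 1)*(c + 3) = 3*c^2 - 12*c - 19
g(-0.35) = 29.87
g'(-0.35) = -14.43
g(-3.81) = -46.01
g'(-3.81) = 70.27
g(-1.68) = 34.24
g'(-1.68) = 9.63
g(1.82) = -24.43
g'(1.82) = -30.90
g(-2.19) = 26.33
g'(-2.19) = 21.67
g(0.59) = 10.91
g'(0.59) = -25.04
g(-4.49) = -102.17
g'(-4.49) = 95.36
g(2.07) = -32.17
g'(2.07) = -30.99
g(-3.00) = 0.00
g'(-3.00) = 44.00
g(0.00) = 24.00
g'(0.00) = -19.00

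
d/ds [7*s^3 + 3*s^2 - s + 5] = 21*s^2 + 6*s - 1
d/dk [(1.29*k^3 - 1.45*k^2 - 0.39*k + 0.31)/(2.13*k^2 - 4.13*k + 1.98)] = (2.7477*k^4 - 10.6554*k^3 + 14.4818*k^2 - 7.0626*k + 0.5081)/(4.5369*k^4 - 17.5938*k^3 + 25.4917*k^2 - 16.3548*k + 3.9204)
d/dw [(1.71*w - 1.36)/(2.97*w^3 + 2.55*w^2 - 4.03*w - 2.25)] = (-10.1574*w^3 + 7.7571*w^2 + 6.936*w - 9.3283)/(8.8209*w^6 + 15.147*w^5 - 17.4357*w^4 - 33.918*w^3 + 4.7659*w^2 + 18.135*w + 5.0625)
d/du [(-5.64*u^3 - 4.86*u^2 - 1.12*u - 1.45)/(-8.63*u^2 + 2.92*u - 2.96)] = (48.6732*u^4 - 32.9376*u^3 + 26.2264*u^2 + 3.7442*u + 7.5492)/(74.4769*u^4 - 50.3992*u^3 + 59.616*u^2 - 17.2864*u + 8.7616)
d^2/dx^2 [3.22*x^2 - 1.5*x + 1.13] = 6.44000000000000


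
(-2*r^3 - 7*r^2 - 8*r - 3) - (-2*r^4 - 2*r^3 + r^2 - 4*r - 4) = 2*r^4 - 8*r^2 - 4*r + 1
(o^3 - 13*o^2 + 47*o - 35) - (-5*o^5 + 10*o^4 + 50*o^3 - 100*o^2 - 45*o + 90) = 5*o^5 - 10*o^4 - 49*o^3 + 87*o^2 + 92*o - 125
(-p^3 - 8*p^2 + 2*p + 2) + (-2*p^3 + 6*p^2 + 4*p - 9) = -3*p^3 - 2*p^2 + 6*p - 7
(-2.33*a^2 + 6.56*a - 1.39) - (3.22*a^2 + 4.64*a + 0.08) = -5.55*a^2 + 1.92*a - 1.47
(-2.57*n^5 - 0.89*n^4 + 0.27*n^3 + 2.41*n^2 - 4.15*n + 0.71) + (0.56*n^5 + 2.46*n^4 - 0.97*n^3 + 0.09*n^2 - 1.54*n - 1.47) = -2.01*n^5 + 1.57*n^4 - 0.7*n^3 + 2.5*n^2 - 5.69*n - 0.76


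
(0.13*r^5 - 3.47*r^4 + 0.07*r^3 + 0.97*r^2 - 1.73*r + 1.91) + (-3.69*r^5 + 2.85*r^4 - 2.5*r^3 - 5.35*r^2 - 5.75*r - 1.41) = -3.56*r^5 - 0.62*r^4 - 2.43*r^3 - 4.38*r^2 - 7.48*r + 0.5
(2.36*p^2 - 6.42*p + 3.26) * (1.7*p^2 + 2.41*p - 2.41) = 4.012*p^4 - 5.2264*p^3 - 15.6178*p^2 + 23.3288*p - 7.8566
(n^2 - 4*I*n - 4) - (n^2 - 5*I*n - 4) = I*n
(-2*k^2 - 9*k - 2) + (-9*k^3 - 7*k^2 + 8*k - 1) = -9*k^3 - 9*k^2 - k - 3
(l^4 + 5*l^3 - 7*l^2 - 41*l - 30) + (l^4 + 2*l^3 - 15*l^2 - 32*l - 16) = 2*l^4 + 7*l^3 - 22*l^2 - 73*l - 46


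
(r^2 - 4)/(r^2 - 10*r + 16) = (r + 2)/(r - 8)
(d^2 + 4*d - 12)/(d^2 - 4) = (d + 6)/(d + 2)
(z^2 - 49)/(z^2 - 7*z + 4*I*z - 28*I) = (z + 7)/(z + 4*I)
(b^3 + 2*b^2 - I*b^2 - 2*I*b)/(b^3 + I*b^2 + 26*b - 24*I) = b*(b + 2)/(b^2 + 2*I*b + 24)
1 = 1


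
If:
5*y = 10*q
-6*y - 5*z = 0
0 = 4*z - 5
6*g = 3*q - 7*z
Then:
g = -55/32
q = -25/48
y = -25/24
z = 5/4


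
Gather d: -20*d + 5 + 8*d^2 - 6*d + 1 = 8*d^2 - 26*d + 6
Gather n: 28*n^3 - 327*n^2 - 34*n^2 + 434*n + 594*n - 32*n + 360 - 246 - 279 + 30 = 28*n^3 - 361*n^2 + 996*n - 135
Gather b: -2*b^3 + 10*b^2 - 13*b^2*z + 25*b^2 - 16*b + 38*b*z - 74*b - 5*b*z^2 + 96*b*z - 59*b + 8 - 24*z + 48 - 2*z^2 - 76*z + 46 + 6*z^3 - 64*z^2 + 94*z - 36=-2*b^3 + b^2*(35 - 13*z) + b*(-5*z^2 + 134*z - 149) + 6*z^3 - 66*z^2 - 6*z + 66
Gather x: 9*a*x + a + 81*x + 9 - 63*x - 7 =a + x*(9*a + 18) + 2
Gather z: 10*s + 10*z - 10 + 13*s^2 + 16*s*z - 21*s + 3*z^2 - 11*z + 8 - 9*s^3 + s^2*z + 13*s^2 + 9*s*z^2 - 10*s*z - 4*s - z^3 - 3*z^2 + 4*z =-9*s^3 + 26*s^2 + 9*s*z^2 - 15*s - z^3 + z*(s^2 + 6*s + 3) - 2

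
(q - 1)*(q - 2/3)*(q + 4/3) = q^3 - q^2/3 - 14*q/9 + 8/9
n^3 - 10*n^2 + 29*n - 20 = (n - 5)*(n - 4)*(n - 1)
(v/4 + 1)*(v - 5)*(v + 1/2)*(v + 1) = v^4/4 + v^3/8 - 21*v^2/4 - 61*v/8 - 5/2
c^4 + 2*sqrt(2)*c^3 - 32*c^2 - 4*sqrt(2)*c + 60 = (c - 3*sqrt(2))*(c - sqrt(2))*(c + sqrt(2))*(c + 5*sqrt(2))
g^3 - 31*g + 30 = (g - 5)*(g - 1)*(g + 6)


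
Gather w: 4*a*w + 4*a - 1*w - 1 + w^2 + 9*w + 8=4*a + w^2 + w*(4*a + 8) + 7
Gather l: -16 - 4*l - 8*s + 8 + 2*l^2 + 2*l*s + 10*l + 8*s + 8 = 2*l^2 + l*(2*s + 6)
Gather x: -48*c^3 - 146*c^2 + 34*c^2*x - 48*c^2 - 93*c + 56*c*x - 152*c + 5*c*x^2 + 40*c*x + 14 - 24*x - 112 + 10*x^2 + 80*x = -48*c^3 - 194*c^2 - 245*c + x^2*(5*c + 10) + x*(34*c^2 + 96*c + 56) - 98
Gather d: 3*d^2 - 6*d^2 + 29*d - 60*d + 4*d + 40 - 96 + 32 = -3*d^2 - 27*d - 24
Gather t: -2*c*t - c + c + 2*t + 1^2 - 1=t*(2 - 2*c)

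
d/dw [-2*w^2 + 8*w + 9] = 8 - 4*w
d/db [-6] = 0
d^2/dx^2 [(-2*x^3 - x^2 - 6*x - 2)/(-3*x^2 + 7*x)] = 2*(173*x^3 + 54*x^2 - 126*x + 98)/(x^3*(27*x^3 - 189*x^2 + 441*x - 343))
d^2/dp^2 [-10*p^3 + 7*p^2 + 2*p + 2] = 14 - 60*p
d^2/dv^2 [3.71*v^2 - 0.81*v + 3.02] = 7.42000000000000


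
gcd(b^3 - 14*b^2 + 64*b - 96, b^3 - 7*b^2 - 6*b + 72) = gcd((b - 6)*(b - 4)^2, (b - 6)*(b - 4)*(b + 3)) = b^2 - 10*b + 24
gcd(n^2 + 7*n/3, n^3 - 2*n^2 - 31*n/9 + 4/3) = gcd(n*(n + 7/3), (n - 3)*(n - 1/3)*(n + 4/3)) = 1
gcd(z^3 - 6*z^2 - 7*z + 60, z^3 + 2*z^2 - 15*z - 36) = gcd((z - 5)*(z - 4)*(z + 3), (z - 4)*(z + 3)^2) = z^2 - z - 12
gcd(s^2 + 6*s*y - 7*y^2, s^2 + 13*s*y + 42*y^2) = s + 7*y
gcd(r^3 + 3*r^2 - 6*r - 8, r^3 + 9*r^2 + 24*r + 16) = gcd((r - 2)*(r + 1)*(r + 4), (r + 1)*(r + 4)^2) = r^2 + 5*r + 4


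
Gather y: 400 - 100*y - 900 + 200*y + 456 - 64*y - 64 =36*y - 108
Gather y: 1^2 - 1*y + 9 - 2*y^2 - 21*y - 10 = -2*y^2 - 22*y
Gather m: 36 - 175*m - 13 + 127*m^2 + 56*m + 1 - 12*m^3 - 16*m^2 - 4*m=-12*m^3 + 111*m^2 - 123*m + 24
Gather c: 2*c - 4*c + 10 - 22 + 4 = -2*c - 8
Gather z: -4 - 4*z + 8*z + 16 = 4*z + 12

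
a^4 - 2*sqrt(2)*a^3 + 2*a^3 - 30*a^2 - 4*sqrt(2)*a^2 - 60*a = a*(a + 2)*(a - 5*sqrt(2))*(a + 3*sqrt(2))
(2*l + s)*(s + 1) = 2*l*s + 2*l + s^2 + s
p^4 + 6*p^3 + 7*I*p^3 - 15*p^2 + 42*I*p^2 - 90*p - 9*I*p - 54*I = (p + 6)*(p + I)*(p + 3*I)^2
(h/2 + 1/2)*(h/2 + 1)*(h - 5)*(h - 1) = h^4/4 - 3*h^3/4 - 11*h^2/4 + 3*h/4 + 5/2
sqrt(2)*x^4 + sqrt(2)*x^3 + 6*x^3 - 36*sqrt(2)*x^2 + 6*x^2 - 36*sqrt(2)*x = x*(x - 3*sqrt(2))*(x + 6*sqrt(2))*(sqrt(2)*x + sqrt(2))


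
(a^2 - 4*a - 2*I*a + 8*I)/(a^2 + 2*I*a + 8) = (a - 4)/(a + 4*I)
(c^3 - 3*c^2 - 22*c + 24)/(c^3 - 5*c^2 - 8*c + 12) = (c + 4)/(c + 2)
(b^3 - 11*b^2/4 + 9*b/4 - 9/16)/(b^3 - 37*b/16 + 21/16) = (4*b^2 - 8*b + 3)/(4*b^2 + 3*b - 7)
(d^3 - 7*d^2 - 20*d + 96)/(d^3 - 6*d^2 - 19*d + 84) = (d - 8)/(d - 7)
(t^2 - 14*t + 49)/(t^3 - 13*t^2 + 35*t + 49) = 1/(t + 1)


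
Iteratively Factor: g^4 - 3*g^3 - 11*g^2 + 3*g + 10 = (g + 2)*(g^3 - 5*g^2 - g + 5) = (g - 1)*(g + 2)*(g^2 - 4*g - 5) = (g - 1)*(g + 1)*(g + 2)*(g - 5)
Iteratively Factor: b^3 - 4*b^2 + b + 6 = (b - 2)*(b^2 - 2*b - 3) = (b - 2)*(b + 1)*(b - 3)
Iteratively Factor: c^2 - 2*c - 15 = (c + 3)*(c - 5)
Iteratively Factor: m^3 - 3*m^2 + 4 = (m + 1)*(m^2 - 4*m + 4) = (m - 2)*(m + 1)*(m - 2)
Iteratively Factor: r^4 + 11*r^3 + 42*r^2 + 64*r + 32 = (r + 4)*(r^3 + 7*r^2 + 14*r + 8) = (r + 1)*(r + 4)*(r^2 + 6*r + 8) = (r + 1)*(r + 2)*(r + 4)*(r + 4)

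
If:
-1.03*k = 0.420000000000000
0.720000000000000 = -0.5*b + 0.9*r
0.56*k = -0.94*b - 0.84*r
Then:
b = -0.32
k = -0.41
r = 0.62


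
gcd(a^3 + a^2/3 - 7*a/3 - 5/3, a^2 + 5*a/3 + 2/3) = a + 1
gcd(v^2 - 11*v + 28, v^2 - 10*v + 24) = v - 4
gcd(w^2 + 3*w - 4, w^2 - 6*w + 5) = w - 1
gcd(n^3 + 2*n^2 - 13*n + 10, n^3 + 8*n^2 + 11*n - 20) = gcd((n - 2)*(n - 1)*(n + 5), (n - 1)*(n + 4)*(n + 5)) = n^2 + 4*n - 5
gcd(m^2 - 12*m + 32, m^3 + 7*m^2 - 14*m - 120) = m - 4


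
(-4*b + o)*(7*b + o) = -28*b^2 + 3*b*o + o^2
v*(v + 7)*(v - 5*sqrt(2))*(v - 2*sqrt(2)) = v^4 - 7*sqrt(2)*v^3 + 7*v^3 - 49*sqrt(2)*v^2 + 20*v^2 + 140*v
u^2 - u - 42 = (u - 7)*(u + 6)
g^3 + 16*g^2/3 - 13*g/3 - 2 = (g - 1)*(g + 1/3)*(g + 6)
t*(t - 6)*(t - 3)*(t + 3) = t^4 - 6*t^3 - 9*t^2 + 54*t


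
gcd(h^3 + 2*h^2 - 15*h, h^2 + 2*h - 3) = 1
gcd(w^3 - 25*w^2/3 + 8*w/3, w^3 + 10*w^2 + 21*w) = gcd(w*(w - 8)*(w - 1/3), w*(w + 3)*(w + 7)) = w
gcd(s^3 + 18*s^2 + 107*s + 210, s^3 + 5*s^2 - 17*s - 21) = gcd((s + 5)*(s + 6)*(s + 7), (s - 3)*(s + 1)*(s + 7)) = s + 7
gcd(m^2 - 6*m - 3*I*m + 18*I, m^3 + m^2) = 1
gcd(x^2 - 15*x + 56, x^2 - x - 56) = x - 8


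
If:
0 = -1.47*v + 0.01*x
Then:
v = 0.00680272108843537*x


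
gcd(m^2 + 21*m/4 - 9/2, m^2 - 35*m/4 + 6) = m - 3/4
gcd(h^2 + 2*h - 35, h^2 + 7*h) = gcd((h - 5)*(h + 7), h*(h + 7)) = h + 7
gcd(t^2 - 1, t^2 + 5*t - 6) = t - 1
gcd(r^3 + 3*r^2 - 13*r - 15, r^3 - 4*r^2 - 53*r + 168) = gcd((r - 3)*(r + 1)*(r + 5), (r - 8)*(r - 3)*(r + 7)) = r - 3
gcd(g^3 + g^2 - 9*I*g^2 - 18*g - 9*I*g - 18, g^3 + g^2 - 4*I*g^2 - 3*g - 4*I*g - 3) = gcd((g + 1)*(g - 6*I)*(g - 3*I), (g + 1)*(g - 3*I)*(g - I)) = g^2 + g*(1 - 3*I) - 3*I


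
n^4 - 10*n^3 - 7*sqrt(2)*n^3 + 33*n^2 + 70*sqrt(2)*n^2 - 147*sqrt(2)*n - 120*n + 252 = (n - 7)*(n - 3)*(n - 6*sqrt(2))*(n - sqrt(2))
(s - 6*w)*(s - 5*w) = s^2 - 11*s*w + 30*w^2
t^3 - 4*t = t*(t - 2)*(t + 2)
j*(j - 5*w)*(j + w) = j^3 - 4*j^2*w - 5*j*w^2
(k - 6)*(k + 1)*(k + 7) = k^3 + 2*k^2 - 41*k - 42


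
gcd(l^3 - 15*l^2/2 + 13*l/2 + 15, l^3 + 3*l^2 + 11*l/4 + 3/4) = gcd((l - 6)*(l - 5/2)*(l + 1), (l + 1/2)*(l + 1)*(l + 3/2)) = l + 1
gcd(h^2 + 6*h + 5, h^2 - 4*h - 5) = h + 1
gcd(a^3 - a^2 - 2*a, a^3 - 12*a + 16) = a - 2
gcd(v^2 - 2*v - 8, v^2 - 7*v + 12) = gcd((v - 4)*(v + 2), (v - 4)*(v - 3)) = v - 4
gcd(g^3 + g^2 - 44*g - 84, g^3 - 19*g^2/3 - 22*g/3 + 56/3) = g^2 - 5*g - 14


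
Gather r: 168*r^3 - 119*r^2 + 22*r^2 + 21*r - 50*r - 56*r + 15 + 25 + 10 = 168*r^3 - 97*r^2 - 85*r + 50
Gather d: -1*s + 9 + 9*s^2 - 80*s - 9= 9*s^2 - 81*s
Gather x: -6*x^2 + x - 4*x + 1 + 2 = -6*x^2 - 3*x + 3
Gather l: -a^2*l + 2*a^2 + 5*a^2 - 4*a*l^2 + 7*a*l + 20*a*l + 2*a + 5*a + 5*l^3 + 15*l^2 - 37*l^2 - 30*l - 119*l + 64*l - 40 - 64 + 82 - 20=7*a^2 + 7*a + 5*l^3 + l^2*(-4*a - 22) + l*(-a^2 + 27*a - 85) - 42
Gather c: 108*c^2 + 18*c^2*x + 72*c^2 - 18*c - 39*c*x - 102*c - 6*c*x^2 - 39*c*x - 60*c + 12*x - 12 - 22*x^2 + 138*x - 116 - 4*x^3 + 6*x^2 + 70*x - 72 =c^2*(18*x + 180) + c*(-6*x^2 - 78*x - 180) - 4*x^3 - 16*x^2 + 220*x - 200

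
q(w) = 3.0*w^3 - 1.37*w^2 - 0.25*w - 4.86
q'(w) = 9.0*w^2 - 2.74*w - 0.25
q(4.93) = 320.08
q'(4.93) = 204.99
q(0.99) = -3.54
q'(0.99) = 5.86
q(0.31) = -4.98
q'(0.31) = -0.23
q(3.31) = 88.10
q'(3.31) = 89.29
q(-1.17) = -11.25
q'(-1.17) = 15.28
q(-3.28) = -124.64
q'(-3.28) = 105.56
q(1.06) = -3.09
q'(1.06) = 6.96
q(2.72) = 44.70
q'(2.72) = 58.88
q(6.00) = 592.32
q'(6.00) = 307.31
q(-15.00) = -10434.36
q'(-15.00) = 2065.85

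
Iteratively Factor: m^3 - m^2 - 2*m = (m)*(m^2 - m - 2) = m*(m - 2)*(m + 1)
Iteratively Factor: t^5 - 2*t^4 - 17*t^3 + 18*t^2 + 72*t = (t + 2)*(t^4 - 4*t^3 - 9*t^2 + 36*t) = t*(t + 2)*(t^3 - 4*t^2 - 9*t + 36) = t*(t + 2)*(t + 3)*(t^2 - 7*t + 12) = t*(t - 4)*(t + 2)*(t + 3)*(t - 3)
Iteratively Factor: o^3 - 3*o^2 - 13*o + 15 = (o - 1)*(o^2 - 2*o - 15) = (o - 1)*(o + 3)*(o - 5)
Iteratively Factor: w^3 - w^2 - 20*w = (w - 5)*(w^2 + 4*w) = (w - 5)*(w + 4)*(w)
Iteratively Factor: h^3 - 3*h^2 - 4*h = (h + 1)*(h^2 - 4*h) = h*(h + 1)*(h - 4)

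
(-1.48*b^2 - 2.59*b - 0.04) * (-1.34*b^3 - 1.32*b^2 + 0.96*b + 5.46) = 1.9832*b^5 + 5.4242*b^4 + 2.0516*b^3 - 10.5144*b^2 - 14.1798*b - 0.2184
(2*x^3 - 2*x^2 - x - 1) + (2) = 2*x^3 - 2*x^2 - x + 1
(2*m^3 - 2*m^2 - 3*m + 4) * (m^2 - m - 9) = 2*m^5 - 4*m^4 - 19*m^3 + 25*m^2 + 23*m - 36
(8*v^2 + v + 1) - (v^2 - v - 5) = 7*v^2 + 2*v + 6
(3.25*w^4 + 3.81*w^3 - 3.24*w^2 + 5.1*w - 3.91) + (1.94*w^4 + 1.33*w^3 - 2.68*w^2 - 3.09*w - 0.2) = 5.19*w^4 + 5.14*w^3 - 5.92*w^2 + 2.01*w - 4.11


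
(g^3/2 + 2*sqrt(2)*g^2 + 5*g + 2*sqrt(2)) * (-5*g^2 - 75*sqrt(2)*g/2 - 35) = -5*g^5/2 - 115*sqrt(2)*g^4/4 - 385*g^3/2 - 535*sqrt(2)*g^2/2 - 325*g - 70*sqrt(2)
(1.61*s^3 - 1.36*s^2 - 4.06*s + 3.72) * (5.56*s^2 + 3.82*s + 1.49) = 8.9516*s^5 - 1.4114*s^4 - 25.3699*s^3 + 3.1476*s^2 + 8.161*s + 5.5428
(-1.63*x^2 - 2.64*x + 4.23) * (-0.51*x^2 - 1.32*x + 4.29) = 0.8313*x^4 + 3.498*x^3 - 5.6652*x^2 - 16.9092*x + 18.1467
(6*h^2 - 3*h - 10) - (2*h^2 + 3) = 4*h^2 - 3*h - 13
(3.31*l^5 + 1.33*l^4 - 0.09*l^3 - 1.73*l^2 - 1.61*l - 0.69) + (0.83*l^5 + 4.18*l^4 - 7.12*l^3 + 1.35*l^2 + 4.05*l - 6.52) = 4.14*l^5 + 5.51*l^4 - 7.21*l^3 - 0.38*l^2 + 2.44*l - 7.21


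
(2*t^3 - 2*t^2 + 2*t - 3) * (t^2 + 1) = 2*t^5 - 2*t^4 + 4*t^3 - 5*t^2 + 2*t - 3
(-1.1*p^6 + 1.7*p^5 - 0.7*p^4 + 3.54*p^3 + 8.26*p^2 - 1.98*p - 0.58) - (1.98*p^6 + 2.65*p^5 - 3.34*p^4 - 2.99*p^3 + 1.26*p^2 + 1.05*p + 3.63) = -3.08*p^6 - 0.95*p^5 + 2.64*p^4 + 6.53*p^3 + 7.0*p^2 - 3.03*p - 4.21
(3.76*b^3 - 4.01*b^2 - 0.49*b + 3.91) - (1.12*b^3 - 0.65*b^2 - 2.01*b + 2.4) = 2.64*b^3 - 3.36*b^2 + 1.52*b + 1.51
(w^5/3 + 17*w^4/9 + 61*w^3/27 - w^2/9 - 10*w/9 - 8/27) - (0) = w^5/3 + 17*w^4/9 + 61*w^3/27 - w^2/9 - 10*w/9 - 8/27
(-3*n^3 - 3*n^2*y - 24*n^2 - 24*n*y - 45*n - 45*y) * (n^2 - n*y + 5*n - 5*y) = -3*n^5 - 39*n^4 + 3*n^3*y^2 - 165*n^3 + 39*n^2*y^2 - 225*n^2 + 165*n*y^2 + 225*y^2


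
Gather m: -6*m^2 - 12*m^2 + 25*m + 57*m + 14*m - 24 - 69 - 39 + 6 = -18*m^2 + 96*m - 126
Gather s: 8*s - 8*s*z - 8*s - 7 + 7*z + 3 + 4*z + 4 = -8*s*z + 11*z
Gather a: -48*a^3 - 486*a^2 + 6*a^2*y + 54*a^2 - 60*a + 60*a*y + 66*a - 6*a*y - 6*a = -48*a^3 + a^2*(6*y - 432) + 54*a*y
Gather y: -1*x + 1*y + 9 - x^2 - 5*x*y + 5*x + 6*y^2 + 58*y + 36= -x^2 + 4*x + 6*y^2 + y*(59 - 5*x) + 45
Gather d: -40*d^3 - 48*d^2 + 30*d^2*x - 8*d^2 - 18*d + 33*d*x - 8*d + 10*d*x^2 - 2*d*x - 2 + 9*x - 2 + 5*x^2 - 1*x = -40*d^3 + d^2*(30*x - 56) + d*(10*x^2 + 31*x - 26) + 5*x^2 + 8*x - 4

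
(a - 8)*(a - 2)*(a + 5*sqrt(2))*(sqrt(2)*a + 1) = sqrt(2)*a^4 - 10*sqrt(2)*a^3 + 11*a^3 - 110*a^2 + 21*sqrt(2)*a^2 - 50*sqrt(2)*a + 176*a + 80*sqrt(2)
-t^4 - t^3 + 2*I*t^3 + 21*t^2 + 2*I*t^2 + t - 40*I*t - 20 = (t - 4)*(t + 5)*(I*t + 1)^2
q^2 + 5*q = q*(q + 5)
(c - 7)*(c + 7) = c^2 - 49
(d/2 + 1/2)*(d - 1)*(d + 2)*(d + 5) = d^4/2 + 7*d^3/2 + 9*d^2/2 - 7*d/2 - 5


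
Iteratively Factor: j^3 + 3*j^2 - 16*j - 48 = (j - 4)*(j^2 + 7*j + 12) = (j - 4)*(j + 3)*(j + 4)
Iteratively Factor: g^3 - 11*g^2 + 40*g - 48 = (g - 4)*(g^2 - 7*g + 12) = (g - 4)^2*(g - 3)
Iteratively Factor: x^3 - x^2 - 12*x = (x)*(x^2 - x - 12) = x*(x + 3)*(x - 4)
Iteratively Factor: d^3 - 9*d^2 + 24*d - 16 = (d - 1)*(d^2 - 8*d + 16) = (d - 4)*(d - 1)*(d - 4)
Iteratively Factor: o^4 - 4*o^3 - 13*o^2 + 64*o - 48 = (o - 1)*(o^3 - 3*o^2 - 16*o + 48) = (o - 3)*(o - 1)*(o^2 - 16) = (o - 4)*(o - 3)*(o - 1)*(o + 4)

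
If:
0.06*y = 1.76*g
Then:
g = 0.0340909090909091*y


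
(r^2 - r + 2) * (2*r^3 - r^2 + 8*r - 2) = 2*r^5 - 3*r^4 + 13*r^3 - 12*r^2 + 18*r - 4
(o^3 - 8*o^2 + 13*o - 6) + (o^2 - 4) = o^3 - 7*o^2 + 13*o - 10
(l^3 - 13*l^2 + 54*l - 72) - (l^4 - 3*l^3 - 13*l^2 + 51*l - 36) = -l^4 + 4*l^3 + 3*l - 36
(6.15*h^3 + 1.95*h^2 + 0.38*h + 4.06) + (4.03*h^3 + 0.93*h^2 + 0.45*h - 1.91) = 10.18*h^3 + 2.88*h^2 + 0.83*h + 2.15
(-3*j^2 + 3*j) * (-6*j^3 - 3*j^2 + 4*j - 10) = 18*j^5 - 9*j^4 - 21*j^3 + 42*j^2 - 30*j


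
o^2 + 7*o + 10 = (o + 2)*(o + 5)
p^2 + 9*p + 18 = (p + 3)*(p + 6)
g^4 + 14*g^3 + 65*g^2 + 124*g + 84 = (g + 2)^2*(g + 3)*(g + 7)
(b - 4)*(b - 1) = b^2 - 5*b + 4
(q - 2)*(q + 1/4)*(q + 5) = q^3 + 13*q^2/4 - 37*q/4 - 5/2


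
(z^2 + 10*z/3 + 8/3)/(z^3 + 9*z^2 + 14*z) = (z + 4/3)/(z*(z + 7))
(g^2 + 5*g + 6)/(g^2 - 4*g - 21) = (g + 2)/(g - 7)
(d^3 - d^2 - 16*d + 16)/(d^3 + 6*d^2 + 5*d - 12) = (d - 4)/(d + 3)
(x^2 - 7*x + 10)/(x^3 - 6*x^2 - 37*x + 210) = (x - 2)/(x^2 - x - 42)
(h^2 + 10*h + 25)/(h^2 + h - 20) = (h + 5)/(h - 4)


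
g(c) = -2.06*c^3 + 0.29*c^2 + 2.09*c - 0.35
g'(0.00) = 2.09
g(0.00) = -0.35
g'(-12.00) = -894.79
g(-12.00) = 3576.01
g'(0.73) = -0.78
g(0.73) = 0.53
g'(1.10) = -4.75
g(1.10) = -0.44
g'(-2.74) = -45.90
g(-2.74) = 38.48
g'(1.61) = -13.00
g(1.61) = -4.83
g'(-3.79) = -88.88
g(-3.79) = 108.04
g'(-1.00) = -4.67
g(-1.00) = -0.09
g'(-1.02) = -4.93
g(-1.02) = 0.01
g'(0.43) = 1.20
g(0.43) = 0.44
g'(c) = -6.18*c^2 + 0.58*c + 2.09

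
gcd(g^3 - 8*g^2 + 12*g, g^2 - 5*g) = g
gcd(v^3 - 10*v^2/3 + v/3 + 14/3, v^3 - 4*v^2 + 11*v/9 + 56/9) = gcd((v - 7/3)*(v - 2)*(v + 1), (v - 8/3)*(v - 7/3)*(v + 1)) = v^2 - 4*v/3 - 7/3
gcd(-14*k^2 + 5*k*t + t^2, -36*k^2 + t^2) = 1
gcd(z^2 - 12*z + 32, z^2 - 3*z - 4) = z - 4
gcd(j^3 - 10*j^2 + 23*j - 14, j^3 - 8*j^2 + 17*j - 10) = j^2 - 3*j + 2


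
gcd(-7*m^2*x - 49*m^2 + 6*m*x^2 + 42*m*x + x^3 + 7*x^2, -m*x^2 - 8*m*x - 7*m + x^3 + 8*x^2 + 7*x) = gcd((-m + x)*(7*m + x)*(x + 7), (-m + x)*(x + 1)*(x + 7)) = -m*x - 7*m + x^2 + 7*x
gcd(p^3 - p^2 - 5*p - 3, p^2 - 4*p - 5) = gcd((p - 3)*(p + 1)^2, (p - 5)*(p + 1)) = p + 1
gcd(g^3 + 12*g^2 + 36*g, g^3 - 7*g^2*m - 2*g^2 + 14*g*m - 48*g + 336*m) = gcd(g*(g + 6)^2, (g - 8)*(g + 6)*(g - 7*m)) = g + 6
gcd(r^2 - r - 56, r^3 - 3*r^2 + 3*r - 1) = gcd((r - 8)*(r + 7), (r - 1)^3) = 1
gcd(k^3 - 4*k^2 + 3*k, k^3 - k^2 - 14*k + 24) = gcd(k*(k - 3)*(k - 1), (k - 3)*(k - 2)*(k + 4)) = k - 3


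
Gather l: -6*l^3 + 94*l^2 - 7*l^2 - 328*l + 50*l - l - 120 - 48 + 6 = -6*l^3 + 87*l^2 - 279*l - 162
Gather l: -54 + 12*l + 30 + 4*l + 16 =16*l - 8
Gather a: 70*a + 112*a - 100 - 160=182*a - 260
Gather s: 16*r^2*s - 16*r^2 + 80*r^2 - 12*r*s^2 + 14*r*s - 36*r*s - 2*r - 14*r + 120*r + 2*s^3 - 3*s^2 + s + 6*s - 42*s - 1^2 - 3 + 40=64*r^2 + 104*r + 2*s^3 + s^2*(-12*r - 3) + s*(16*r^2 - 22*r - 35) + 36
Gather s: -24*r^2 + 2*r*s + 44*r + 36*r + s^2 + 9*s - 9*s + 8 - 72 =-24*r^2 + 2*r*s + 80*r + s^2 - 64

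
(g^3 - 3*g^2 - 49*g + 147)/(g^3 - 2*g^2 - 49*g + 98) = (g - 3)/(g - 2)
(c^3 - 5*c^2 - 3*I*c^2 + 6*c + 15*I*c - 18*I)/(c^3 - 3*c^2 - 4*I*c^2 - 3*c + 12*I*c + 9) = (c - 2)/(c - I)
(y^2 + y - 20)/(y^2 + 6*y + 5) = (y - 4)/(y + 1)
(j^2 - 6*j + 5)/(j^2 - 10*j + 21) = (j^2 - 6*j + 5)/(j^2 - 10*j + 21)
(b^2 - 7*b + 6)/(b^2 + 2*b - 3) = (b - 6)/(b + 3)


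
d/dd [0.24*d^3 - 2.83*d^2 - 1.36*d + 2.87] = 0.72*d^2 - 5.66*d - 1.36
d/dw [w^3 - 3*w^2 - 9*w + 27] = 3*w^2 - 6*w - 9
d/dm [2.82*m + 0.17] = 2.82000000000000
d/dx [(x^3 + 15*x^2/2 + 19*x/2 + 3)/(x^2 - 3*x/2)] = (4*x^4 - 12*x^3 - 83*x^2 - 24*x + 18)/(x^2*(4*x^2 - 12*x + 9))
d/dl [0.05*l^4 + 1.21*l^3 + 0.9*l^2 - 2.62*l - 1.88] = 0.2*l^3 + 3.63*l^2 + 1.8*l - 2.62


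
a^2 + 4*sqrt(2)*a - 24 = (a - 2*sqrt(2))*(a + 6*sqrt(2))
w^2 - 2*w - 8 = (w - 4)*(w + 2)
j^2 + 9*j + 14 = (j + 2)*(j + 7)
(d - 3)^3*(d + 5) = d^4 - 4*d^3 - 18*d^2 + 108*d - 135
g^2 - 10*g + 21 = (g - 7)*(g - 3)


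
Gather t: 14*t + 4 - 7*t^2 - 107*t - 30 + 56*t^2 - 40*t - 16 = 49*t^2 - 133*t - 42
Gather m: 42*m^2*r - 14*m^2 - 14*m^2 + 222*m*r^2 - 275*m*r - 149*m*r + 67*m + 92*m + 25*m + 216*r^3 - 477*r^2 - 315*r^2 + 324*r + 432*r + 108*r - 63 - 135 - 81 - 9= m^2*(42*r - 28) + m*(222*r^2 - 424*r + 184) + 216*r^3 - 792*r^2 + 864*r - 288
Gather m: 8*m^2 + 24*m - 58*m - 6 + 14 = 8*m^2 - 34*m + 8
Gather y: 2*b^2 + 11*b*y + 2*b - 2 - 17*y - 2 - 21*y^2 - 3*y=2*b^2 + 2*b - 21*y^2 + y*(11*b - 20) - 4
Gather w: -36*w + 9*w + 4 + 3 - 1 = 6 - 27*w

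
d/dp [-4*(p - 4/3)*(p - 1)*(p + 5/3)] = -12*p^2 + 16*p/3 + 92/9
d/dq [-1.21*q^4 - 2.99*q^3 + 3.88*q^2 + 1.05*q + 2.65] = -4.84*q^3 - 8.97*q^2 + 7.76*q + 1.05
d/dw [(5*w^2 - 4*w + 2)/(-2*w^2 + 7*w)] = (27*w^2 + 8*w - 14)/(w^2*(4*w^2 - 28*w + 49))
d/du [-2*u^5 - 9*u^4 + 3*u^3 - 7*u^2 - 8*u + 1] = -10*u^4 - 36*u^3 + 9*u^2 - 14*u - 8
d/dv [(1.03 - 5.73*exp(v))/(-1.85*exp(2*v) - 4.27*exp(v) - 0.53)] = (-10.6005*exp(2*v) + 3.811*exp(v) + 7.435)*exp(v)/(3.4225*exp(4*v) + 15.799*exp(3*v) + 20.1939*exp(2*v) + 4.5262*exp(v) + 0.2809)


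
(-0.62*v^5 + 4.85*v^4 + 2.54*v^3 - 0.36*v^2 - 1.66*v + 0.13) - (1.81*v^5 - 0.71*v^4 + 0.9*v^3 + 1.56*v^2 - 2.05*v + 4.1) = -2.43*v^5 + 5.56*v^4 + 1.64*v^3 - 1.92*v^2 + 0.39*v - 3.97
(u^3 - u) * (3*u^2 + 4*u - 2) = 3*u^5 + 4*u^4 - 5*u^3 - 4*u^2 + 2*u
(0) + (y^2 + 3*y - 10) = y^2 + 3*y - 10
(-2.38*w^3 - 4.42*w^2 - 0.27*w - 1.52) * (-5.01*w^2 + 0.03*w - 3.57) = 11.9238*w^5 + 22.0728*w^4 + 9.7167*w^3 + 23.3865*w^2 + 0.9183*w + 5.4264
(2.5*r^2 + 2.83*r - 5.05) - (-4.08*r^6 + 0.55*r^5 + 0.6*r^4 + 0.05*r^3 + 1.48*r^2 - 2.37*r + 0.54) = 4.08*r^6 - 0.55*r^5 - 0.6*r^4 - 0.05*r^3 + 1.02*r^2 + 5.2*r - 5.59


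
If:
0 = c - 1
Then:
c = 1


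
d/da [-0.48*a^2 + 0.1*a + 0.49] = 0.1 - 0.96*a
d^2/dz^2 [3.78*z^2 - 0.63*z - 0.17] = 7.56000000000000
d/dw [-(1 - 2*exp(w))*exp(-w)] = exp(-w)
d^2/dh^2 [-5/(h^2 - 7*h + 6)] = 10*(h^2 - 7*h - (2*h - 7)^2 + 6)/(h^2 - 7*h + 6)^3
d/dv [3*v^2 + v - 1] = 6*v + 1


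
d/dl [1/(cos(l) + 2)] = sin(l)/(cos(l) + 2)^2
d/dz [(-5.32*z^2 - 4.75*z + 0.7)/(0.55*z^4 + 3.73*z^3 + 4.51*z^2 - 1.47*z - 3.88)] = (5.852*z^5 + 27.6811*z^4 + 33.895*z^3 + 21.4099*z^2 + 34.9692*z + 19.459)/(0.3025*z^8 + 4.103*z^7 + 18.8739*z^6 + 32.0276*z^5 + 5.1059*z^4 - 42.2042*z^3 - 32.8367*z^2 + 11.4072*z + 15.0544)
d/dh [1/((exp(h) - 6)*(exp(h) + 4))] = 2*(1 - exp(h))*exp(h)/(exp(4*h) - 4*exp(3*h) - 44*exp(2*h) + 96*exp(h) + 576)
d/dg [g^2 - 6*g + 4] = 2*g - 6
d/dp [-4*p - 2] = -4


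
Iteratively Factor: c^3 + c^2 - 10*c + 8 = (c + 4)*(c^2 - 3*c + 2) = (c - 2)*(c + 4)*(c - 1)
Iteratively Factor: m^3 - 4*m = (m + 2)*(m^2 - 2*m) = (m - 2)*(m + 2)*(m)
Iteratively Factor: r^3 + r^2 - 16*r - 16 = (r + 1)*(r^2 - 16) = (r - 4)*(r + 1)*(r + 4)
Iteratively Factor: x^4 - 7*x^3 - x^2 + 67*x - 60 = (x - 5)*(x^3 - 2*x^2 - 11*x + 12) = (x - 5)*(x + 3)*(x^2 - 5*x + 4) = (x - 5)*(x - 4)*(x + 3)*(x - 1)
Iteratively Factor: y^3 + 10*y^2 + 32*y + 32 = (y + 4)*(y^2 + 6*y + 8) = (y + 2)*(y + 4)*(y + 4)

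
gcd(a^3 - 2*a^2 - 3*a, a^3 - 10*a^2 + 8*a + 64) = 1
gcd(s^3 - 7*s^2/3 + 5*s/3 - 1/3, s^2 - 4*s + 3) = s - 1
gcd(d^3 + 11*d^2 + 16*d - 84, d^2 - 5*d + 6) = d - 2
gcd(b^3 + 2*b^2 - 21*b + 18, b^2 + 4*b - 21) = b - 3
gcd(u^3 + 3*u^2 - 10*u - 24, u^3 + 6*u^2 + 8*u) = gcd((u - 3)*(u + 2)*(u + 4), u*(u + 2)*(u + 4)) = u^2 + 6*u + 8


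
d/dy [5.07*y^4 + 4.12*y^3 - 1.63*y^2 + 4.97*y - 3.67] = 20.28*y^3 + 12.36*y^2 - 3.26*y + 4.97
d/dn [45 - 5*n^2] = -10*n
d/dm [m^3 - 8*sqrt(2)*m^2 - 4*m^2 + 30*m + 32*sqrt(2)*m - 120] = 3*m^2 - 16*sqrt(2)*m - 8*m + 30 + 32*sqrt(2)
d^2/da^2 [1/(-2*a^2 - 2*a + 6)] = (a^2 + a - (2*a + 1)^2 - 3)/(a^2 + a - 3)^3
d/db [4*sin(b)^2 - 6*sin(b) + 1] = 2*(4*sin(b) - 3)*cos(b)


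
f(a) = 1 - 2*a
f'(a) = -2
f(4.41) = -7.82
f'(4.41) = -2.00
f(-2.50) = 6.00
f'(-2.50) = -2.00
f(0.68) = -0.36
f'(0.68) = -2.00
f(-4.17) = 9.34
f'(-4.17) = -2.00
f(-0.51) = 2.02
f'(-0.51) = -2.00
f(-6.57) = 14.14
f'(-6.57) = -2.00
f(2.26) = -3.52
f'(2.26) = -2.00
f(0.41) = 0.18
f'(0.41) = -2.00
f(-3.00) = 7.00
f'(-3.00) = -2.00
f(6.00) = -11.00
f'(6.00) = -2.00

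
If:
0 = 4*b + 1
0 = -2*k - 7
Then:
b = -1/4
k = -7/2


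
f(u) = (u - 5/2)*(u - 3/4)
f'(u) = 2*u - 13/4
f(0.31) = 0.96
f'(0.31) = -2.63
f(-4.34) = 34.82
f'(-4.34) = -11.93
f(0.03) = 1.78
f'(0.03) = -3.19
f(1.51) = -0.75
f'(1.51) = -0.23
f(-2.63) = 17.34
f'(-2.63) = -8.51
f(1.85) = -0.72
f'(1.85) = 0.45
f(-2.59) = 17.00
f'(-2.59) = -8.43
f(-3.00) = 20.62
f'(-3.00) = -9.25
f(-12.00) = 184.88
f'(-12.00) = -27.25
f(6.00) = 18.38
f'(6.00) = 8.75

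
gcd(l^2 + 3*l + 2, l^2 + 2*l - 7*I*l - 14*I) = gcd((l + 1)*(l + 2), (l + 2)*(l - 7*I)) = l + 2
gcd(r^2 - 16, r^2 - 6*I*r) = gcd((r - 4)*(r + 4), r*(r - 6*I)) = 1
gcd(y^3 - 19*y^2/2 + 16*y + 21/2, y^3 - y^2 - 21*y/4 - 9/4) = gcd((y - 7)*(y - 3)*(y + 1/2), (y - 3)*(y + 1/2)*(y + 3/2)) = y^2 - 5*y/2 - 3/2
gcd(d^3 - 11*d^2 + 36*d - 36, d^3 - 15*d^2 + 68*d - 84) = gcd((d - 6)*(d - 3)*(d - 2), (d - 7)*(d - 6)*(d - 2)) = d^2 - 8*d + 12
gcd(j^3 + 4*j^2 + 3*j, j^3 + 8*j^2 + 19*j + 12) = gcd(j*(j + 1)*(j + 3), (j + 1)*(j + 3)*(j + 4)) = j^2 + 4*j + 3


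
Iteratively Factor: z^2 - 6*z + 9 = (z - 3)*(z - 3)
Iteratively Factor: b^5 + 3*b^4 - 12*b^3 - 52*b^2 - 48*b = (b + 2)*(b^4 + b^3 - 14*b^2 - 24*b) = (b + 2)^2*(b^3 - b^2 - 12*b) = b*(b + 2)^2*(b^2 - b - 12) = b*(b + 2)^2*(b + 3)*(b - 4)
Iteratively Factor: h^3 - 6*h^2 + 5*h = (h - 1)*(h^2 - 5*h) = (h - 5)*(h - 1)*(h)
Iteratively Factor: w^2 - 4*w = (w - 4)*(w)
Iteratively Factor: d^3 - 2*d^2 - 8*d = (d - 4)*(d^2 + 2*d) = (d - 4)*(d + 2)*(d)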